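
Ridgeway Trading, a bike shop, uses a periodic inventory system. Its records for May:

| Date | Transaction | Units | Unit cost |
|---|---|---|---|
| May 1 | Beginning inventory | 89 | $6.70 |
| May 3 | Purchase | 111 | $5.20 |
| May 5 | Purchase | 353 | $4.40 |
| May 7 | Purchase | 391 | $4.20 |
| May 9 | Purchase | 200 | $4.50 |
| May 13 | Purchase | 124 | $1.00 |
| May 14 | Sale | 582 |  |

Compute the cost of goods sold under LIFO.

COGS = $2,107.60

May 14, 582 sold [LIFO — newest first]: 124 @ $1.00 + 200 @ $4.50 + 258 @ $4.20 = $2,107.60
Ending inventory: 89 @ $6.70 + 111 @ $5.20 + 353 @ $4.40 + 133 @ $4.20 = $3,285.30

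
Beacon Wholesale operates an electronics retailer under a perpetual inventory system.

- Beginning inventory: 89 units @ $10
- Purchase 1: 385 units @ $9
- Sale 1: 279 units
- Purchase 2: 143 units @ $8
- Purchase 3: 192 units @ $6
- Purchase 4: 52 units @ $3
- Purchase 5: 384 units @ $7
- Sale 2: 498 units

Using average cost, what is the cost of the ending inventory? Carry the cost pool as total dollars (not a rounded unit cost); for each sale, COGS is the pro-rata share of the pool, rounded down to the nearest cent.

Ending inventory = $3,358.18

After Beginning: 89 on hand, pool $890.00 (≈ $10.0000 each)
After Purchase 1: 474 on hand, pool $4,355.00 (≈ $9.1878 each)
Sale 1, sell 279: 279/474 × $4,355.00 → $2,563.38
After Purchase 2: 338 on hand, pool $2,935.62 (≈ $8.6853 each)
After Purchase 3: 530 on hand, pool $4,087.62 (≈ $7.7125 each)
After Purchase 4: 582 on hand, pool $4,243.62 (≈ $7.2914 each)
After Purchase 5: 966 on hand, pool $6,931.62 (≈ $7.1756 each)
Sale 2, sell 498: 498/966 × $6,931.62 → $3,573.44
Total COGS = $2,563.38 + $3,573.44 = $6,136.82
Ending inventory (cost pool remaining) = $3,358.18
Check: goods available $9,495.00 = COGS $6,136.82 + ending $3,358.18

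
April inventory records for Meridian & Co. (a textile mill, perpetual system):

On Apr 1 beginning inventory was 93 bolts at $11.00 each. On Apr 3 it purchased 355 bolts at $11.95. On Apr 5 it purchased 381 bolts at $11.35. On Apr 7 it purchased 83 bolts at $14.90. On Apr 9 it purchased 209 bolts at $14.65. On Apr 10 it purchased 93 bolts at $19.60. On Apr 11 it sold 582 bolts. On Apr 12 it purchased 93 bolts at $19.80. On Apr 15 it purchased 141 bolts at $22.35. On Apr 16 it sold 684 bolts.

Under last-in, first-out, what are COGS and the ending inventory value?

Apr 11, 582 sold [LIFO — newest first]: 93 @ $19.60 + 209 @ $14.65 + 83 @ $14.90 + 197 @ $11.35 = $8,357.30
Apr 16, 684 sold [LIFO — newest first]: 141 @ $22.35 + 93 @ $19.80 + 184 @ $11.35 + 266 @ $11.95 = $10,259.85
Total COGS = $8,357.30 + $10,259.85 = $18,617.15
Ending inventory: 93 @ $11.00 + 89 @ $11.95 = $2,086.55
Check: goods available $20,703.70 = COGS $18,617.15 + ending $2,086.55

COGS = $18,617.15; ending inventory = $2,086.55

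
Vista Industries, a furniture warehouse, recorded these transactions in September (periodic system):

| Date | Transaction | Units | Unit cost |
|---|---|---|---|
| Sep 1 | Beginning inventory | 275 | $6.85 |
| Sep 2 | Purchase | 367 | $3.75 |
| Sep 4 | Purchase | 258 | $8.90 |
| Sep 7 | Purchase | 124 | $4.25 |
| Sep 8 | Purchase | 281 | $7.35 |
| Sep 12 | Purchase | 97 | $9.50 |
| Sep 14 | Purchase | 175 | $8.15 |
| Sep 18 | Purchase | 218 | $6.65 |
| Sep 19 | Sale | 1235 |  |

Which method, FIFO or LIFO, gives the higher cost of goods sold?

LIFO

FIFO COGS: 275 @ $6.85 + 367 @ $3.75 + 258 @ $8.90 + 124 @ $4.25 + 211 @ $7.35 = $7,634.05
LIFO COGS: 218 @ $6.65 + 175 @ $8.15 + 97 @ $9.50 + 281 @ $7.35 + 124 @ $4.25 + 258 @ $8.90 + 82 @ $3.75 = $8,993.50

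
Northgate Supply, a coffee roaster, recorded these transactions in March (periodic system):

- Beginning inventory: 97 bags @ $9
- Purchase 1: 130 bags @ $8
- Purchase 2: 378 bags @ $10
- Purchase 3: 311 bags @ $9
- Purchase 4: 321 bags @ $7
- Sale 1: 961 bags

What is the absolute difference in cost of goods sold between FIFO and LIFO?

FIFO COGS: 97 @ $9 + 130 @ $8 + 378 @ $10 + 311 @ $9 + 45 @ $7 = $8,807
LIFO COGS: 321 @ $7 + 311 @ $9 + 329 @ $10 = $8,336
Difference = |$8,807 − $8,336| = $471

$471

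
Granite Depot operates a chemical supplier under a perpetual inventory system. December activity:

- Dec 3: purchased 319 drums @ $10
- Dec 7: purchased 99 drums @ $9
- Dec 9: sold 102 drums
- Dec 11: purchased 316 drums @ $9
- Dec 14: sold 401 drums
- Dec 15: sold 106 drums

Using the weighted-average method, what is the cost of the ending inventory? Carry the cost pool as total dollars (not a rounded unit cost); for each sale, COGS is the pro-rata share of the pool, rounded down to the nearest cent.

After Dec 3: 319 on hand, pool $3,190.00 (≈ $10.0000 each)
After Dec 7: 418 on hand, pool $4,081.00 (≈ $9.7632 each)
Dec 9, sell 102: 102/418 × $4,081.00 → $995.84
After Dec 11: 632 on hand, pool $5,929.16 (≈ $9.3816 each)
Dec 14, sell 401: 401/632 × $5,929.16 → $3,762.01
Dec 15, sell 106: 106/231 × $2,167.15 → $994.44
Total COGS = $995.84 + $3,762.01 + $994.44 = $5,752.29
Ending inventory (cost pool remaining) = $1,172.71

Ending inventory = $1,172.71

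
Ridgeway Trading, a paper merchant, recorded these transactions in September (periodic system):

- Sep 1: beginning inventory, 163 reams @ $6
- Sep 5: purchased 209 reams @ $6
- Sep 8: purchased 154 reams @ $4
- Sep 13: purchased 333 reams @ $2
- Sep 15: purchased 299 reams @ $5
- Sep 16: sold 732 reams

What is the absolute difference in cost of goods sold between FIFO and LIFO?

$699

FIFO COGS: 163 @ $6 + 209 @ $6 + 154 @ $4 + 206 @ $2 = $3,260
LIFO COGS: 299 @ $5 + 333 @ $2 + 100 @ $4 = $2,561
Difference = |$3,260 − $2,561| = $699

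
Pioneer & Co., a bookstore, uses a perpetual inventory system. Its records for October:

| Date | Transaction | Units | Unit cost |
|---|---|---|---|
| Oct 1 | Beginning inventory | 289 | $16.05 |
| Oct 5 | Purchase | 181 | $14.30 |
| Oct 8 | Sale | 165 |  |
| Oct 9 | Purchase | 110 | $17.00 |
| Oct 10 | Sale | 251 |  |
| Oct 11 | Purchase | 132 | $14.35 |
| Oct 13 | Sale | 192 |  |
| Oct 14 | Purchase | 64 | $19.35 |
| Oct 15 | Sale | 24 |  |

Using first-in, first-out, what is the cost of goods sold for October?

Oct 8, 165 sold [FIFO — oldest first]: 165 @ $16.05 = $2,648.25
Oct 10, 251 sold [FIFO — oldest first]: 124 @ $16.05 + 127 @ $14.30 = $3,806.30
Oct 13, 192 sold [FIFO — oldest first]: 54 @ $14.30 + 110 @ $17.00 + 28 @ $14.35 = $3,044.00
Oct 15, 24 sold [FIFO — oldest first]: 24 @ $14.35 = $344.40
Total COGS = $2,648.25 + $3,806.30 + $3,044.00 + $344.40 = $9,842.95
Ending inventory: 80 @ $14.35 + 64 @ $19.35 = $2,386.40
Check: goods available $12,229.35 = COGS $9,842.95 + ending $2,386.40

COGS = $9,842.95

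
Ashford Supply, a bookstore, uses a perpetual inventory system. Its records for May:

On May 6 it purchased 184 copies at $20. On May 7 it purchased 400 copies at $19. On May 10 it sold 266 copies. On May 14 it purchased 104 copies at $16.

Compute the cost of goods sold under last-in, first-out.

COGS = $5,054

May 10, 266 sold [LIFO — newest first]: 266 @ $19 = $5,054
Ending inventory: 184 @ $20 + 134 @ $19 + 104 @ $16 = $7,890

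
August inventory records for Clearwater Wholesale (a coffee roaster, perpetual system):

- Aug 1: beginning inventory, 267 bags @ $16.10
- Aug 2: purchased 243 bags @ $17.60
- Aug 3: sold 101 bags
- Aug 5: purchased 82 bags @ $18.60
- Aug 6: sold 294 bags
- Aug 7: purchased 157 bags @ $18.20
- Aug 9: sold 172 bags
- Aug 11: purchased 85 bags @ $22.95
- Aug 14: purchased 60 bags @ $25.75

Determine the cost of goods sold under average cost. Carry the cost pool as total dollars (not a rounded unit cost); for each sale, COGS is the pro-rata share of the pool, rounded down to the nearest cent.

COGS = $9,755.80

After Aug 1: 267 on hand, pool $4,298.70 (≈ $16.1000 each)
After Aug 2: 510 on hand, pool $8,575.50 (≈ $16.8147 each)
Aug 3, sell 101: 101/510 × $8,575.50 → $1,698.28
After Aug 5: 491 on hand, pool $8,402.42 (≈ $17.1129 each)
Aug 6, sell 294: 294/491 × $8,402.42 → $5,031.18
After Aug 7: 354 on hand, pool $6,228.64 (≈ $17.5950 each)
Aug 9, sell 172: 172/354 × $6,228.64 → $3,026.34
After Aug 11: 267 on hand, pool $5,153.05 (≈ $19.2998 each)
After Aug 14: 327 on hand, pool $6,698.05 (≈ $20.4833 each)
Total COGS = $1,698.28 + $5,031.18 + $3,026.34 = $9,755.80
Ending inventory (cost pool remaining) = $6,698.05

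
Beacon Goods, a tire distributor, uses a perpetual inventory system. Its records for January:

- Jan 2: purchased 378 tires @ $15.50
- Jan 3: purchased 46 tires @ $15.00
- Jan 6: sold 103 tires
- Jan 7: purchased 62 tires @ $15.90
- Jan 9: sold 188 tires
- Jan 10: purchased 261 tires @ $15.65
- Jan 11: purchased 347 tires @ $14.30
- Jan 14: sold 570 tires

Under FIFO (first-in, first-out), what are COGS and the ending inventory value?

Jan 6, 103 sold [FIFO — oldest first]: 103 @ $15.50 = $1,596.50
Jan 9, 188 sold [FIFO — oldest first]: 188 @ $15.50 = $2,914.00
Jan 14, 570 sold [FIFO — oldest first]: 87 @ $15.50 + 46 @ $15.00 + 62 @ $15.90 + 261 @ $15.65 + 114 @ $14.30 = $8,739.15
Total COGS = $1,596.50 + $2,914.00 + $8,739.15 = $13,249.65
Ending inventory: 233 @ $14.30 = $3,331.90

COGS = $13,249.65; ending inventory = $3,331.90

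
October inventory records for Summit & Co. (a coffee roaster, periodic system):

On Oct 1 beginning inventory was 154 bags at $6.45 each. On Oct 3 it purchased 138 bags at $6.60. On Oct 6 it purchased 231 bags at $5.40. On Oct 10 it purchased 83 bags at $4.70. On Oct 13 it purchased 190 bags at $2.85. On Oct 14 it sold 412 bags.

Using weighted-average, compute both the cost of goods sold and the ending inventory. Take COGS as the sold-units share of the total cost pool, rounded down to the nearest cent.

Oct 14, sell 412: 412/796 × $4,083.10 → $2,113.36
Ending inventory (cost pool remaining) = $1,969.74

COGS = $2,113.36; ending inventory = $1,969.74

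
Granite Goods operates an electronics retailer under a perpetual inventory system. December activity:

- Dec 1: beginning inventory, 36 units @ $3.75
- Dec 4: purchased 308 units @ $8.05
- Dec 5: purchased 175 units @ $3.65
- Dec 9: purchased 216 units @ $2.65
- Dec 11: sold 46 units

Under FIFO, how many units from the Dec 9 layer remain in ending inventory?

Dec 11, 46 sold [FIFO — oldest first]: 36 @ $3.75 + 10 @ $8.05 = $215.50
Ending inventory: 298 @ $8.05 + 175 @ $3.65 + 216 @ $2.65 = $3,610.05

216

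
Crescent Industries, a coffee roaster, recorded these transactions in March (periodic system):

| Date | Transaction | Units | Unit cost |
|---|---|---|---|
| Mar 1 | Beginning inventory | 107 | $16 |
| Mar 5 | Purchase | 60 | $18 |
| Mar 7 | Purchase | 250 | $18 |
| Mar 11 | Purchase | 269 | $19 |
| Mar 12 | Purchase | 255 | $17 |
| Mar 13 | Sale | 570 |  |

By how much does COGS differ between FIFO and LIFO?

$75

FIFO COGS: 107 @ $16 + 60 @ $18 + 250 @ $18 + 153 @ $19 = $10,199
LIFO COGS: 255 @ $17 + 269 @ $19 + 46 @ $18 = $10,274
Difference = |$10,199 − $10,274| = $75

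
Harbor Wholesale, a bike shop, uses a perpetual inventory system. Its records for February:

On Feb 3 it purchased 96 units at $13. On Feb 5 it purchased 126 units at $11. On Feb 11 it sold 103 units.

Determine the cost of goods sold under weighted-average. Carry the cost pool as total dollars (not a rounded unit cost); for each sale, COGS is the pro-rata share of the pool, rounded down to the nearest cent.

After Feb 3: 96 on hand, pool $1,248.00 (≈ $13.0000 each)
After Feb 5: 222 on hand, pool $2,634.00 (≈ $11.8649 each)
Feb 11, sell 103: 103/222 × $2,634.00 → $1,222.08
Ending inventory (cost pool remaining) = $1,411.92
Check: goods available $2,634.00 = COGS $1,222.08 + ending $1,411.92

COGS = $1,222.08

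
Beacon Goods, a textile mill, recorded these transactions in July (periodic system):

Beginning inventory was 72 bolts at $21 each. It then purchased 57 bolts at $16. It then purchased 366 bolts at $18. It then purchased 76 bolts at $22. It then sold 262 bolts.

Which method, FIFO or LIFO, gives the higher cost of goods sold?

FIFO COGS: 72 @ $21 + 57 @ $16 + 133 @ $18 = $4,818
LIFO COGS: 76 @ $22 + 186 @ $18 = $5,020

LIFO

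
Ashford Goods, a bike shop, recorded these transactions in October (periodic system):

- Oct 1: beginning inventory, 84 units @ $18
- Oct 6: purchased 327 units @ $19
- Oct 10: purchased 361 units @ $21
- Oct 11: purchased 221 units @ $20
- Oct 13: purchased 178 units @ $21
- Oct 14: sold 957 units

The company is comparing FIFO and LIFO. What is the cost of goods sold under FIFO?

FIFO COGS: 84 @ $18 + 327 @ $19 + 361 @ $21 + 185 @ $20 = $19,006
LIFO COGS: 178 @ $21 + 221 @ $20 + 361 @ $21 + 197 @ $19 = $19,482

COGS = $19,006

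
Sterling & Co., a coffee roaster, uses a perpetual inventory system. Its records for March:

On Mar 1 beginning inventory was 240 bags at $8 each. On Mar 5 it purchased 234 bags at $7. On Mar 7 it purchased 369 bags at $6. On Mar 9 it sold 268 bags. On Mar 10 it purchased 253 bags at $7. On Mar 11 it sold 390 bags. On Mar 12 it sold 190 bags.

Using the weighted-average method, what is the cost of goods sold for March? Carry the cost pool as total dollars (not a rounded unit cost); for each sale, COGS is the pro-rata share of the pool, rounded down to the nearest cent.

COGS = $5,833.35

After Mar 1: 240 on hand, pool $1,920.00 (≈ $8.0000 each)
After Mar 5: 474 on hand, pool $3,558.00 (≈ $7.5063 each)
After Mar 7: 843 on hand, pool $5,772.00 (≈ $6.8470 each)
Mar 9, sell 268: 268/843 × $5,772.00 → $1,834.98
After Mar 10: 828 on hand, pool $5,708.02 (≈ $6.8937 each)
Mar 11, sell 390: 390/828 × $5,708.02 → $2,688.56
Mar 12, sell 190: 190/438 × $3,019.46 → $1,309.81
Total COGS = $1,834.98 + $2,688.56 + $1,309.81 = $5,833.35
Ending inventory (cost pool remaining) = $1,709.65
Check: goods available $7,543.00 = COGS $5,833.35 + ending $1,709.65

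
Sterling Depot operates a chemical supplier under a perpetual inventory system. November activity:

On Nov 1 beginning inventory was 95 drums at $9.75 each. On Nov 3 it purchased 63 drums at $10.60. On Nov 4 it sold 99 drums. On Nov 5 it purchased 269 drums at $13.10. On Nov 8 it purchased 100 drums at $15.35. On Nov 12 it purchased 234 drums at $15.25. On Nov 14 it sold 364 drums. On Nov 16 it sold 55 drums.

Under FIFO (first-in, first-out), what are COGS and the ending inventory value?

COGS = $6,514.80; ending inventory = $3,706.65

Nov 4, 99 sold [FIFO — oldest first]: 95 @ $9.75 + 4 @ $10.60 = $968.65
Nov 14, 364 sold [FIFO — oldest first]: 59 @ $10.60 + 269 @ $13.10 + 36 @ $15.35 = $4,701.90
Nov 16, 55 sold [FIFO — oldest first]: 55 @ $15.35 = $844.25
Total COGS = $968.65 + $4,701.90 + $844.25 = $6,514.80
Ending inventory: 9 @ $15.35 + 234 @ $15.25 = $3,706.65
Check: goods available $10,221.45 = COGS $6,514.80 + ending $3,706.65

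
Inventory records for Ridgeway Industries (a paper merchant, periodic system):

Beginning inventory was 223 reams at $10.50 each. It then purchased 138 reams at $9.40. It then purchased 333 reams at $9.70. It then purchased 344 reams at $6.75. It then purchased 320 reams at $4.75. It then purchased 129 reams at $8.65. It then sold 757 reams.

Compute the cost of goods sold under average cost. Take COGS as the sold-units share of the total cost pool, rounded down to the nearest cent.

Sale 1, sell 757: 757/1487 × $11,826.65 → $6,020.69
Ending inventory (cost pool remaining) = $5,805.96
Check: goods available $11,826.65 = COGS $6,020.69 + ending $5,805.96

COGS = $6,020.69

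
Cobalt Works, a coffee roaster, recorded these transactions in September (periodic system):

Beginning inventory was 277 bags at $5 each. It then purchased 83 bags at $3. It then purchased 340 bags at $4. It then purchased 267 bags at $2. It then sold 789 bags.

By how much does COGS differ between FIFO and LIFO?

FIFO COGS: 277 @ $5 + 83 @ $3 + 340 @ $4 + 89 @ $2 = $3,172
LIFO COGS: 267 @ $2 + 340 @ $4 + 83 @ $3 + 99 @ $5 = $2,638
Difference = |$3,172 − $2,638| = $534

$534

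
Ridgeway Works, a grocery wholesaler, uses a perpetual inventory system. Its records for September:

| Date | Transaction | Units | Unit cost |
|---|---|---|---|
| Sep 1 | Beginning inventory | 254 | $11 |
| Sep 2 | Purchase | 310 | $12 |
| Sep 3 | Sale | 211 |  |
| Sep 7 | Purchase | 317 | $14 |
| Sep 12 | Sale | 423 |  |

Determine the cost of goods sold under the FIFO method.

Sep 3, 211 sold [FIFO — oldest first]: 211 @ $11 = $2,321
Sep 12, 423 sold [FIFO — oldest first]: 43 @ $11 + 310 @ $12 + 70 @ $14 = $5,173
Total COGS = $2,321 + $5,173 = $7,494
Ending inventory: 247 @ $14 = $3,458
Check: goods available $10,952 = COGS $7,494 + ending $3,458

COGS = $7,494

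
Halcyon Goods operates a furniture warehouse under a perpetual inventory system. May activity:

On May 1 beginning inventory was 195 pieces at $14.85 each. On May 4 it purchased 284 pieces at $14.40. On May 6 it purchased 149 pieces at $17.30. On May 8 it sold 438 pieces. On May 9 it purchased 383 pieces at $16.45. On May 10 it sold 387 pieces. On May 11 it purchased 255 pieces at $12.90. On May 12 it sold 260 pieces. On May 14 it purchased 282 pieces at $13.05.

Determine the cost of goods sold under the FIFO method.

COGS = $16,818.00

May 8, 438 sold [FIFO — oldest first]: 195 @ $14.85 + 243 @ $14.40 = $6,394.95
May 10, 387 sold [FIFO — oldest first]: 41 @ $14.40 + 149 @ $17.30 + 197 @ $16.45 = $6,408.75
May 12, 260 sold [FIFO — oldest first]: 186 @ $16.45 + 74 @ $12.90 = $4,014.30
Total COGS = $6,394.95 + $6,408.75 + $4,014.30 = $16,818.00
Ending inventory: 181 @ $12.90 + 282 @ $13.05 = $6,015.00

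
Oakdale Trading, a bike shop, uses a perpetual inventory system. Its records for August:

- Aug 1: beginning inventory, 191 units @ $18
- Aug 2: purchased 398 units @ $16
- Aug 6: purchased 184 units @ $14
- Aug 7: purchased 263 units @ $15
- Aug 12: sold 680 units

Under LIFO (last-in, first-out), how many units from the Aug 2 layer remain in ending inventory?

165

Aug 12, 680 sold [LIFO — newest first]: 263 @ $15 + 184 @ $14 + 233 @ $16 = $10,249
Ending inventory: 191 @ $18 + 165 @ $16 = $6,078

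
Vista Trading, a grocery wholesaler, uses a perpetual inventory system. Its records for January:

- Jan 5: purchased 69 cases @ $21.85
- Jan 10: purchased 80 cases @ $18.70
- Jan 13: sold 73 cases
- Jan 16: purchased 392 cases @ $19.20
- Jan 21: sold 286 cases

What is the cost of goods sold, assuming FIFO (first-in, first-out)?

Jan 13, 73 sold [FIFO — oldest first]: 69 @ $21.85 + 4 @ $18.70 = $1,582.45
Jan 21, 286 sold [FIFO — oldest first]: 76 @ $18.70 + 210 @ $19.20 = $5,453.20
Total COGS = $1,582.45 + $5,453.20 = $7,035.65
Ending inventory: 182 @ $19.20 = $3,494.40

COGS = $7,035.65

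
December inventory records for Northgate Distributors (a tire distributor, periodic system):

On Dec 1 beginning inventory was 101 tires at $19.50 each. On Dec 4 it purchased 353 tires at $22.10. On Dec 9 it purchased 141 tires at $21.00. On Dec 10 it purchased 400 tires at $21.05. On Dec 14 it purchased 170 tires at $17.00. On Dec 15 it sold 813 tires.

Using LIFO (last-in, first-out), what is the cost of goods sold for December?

COGS = $16,525.20

Dec 15, 813 sold [LIFO — newest first]: 170 @ $17.00 + 400 @ $21.05 + 141 @ $21.00 + 102 @ $22.10 = $16,525.20
Ending inventory: 101 @ $19.50 + 251 @ $22.10 = $7,516.60
Check: goods available $24,041.80 = COGS $16,525.20 + ending $7,516.60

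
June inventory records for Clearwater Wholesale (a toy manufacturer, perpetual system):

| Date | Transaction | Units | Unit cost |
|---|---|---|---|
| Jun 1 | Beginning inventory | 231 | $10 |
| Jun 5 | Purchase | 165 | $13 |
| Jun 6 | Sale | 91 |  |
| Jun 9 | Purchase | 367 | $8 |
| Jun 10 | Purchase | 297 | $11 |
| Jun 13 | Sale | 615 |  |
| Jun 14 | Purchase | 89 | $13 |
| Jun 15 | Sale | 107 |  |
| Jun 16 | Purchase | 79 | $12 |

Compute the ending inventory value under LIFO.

Ending inventory = $4,468

Jun 6, 91 sold [LIFO — newest first]: 91 @ $13 = $1,183
Jun 13, 615 sold [LIFO — newest first]: 297 @ $11 + 318 @ $8 = $5,811
Jun 15, 107 sold [LIFO — newest first]: 89 @ $13 + 18 @ $8 = $1,301
Total COGS = $1,183 + $5,811 + $1,301 = $8,295
Ending inventory: 231 @ $10 + 74 @ $13 + 31 @ $8 + 79 @ $12 = $4,468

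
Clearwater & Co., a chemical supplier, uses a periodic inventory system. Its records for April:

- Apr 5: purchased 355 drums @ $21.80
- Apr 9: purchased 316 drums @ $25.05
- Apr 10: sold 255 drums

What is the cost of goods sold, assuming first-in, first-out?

Apr 10, 255 sold [FIFO — oldest first]: 255 @ $21.80 = $5,559.00
Ending inventory: 100 @ $21.80 + 316 @ $25.05 = $10,095.80
Check: goods available $15,654.80 = COGS $5,559.00 + ending $10,095.80

COGS = $5,559.00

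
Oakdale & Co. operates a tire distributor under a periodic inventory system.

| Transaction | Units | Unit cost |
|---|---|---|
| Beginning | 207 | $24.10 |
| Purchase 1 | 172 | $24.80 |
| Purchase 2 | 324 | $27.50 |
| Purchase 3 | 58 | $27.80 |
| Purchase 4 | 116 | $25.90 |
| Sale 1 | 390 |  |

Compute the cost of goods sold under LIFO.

Sale 1 (390) [LIFO — newest first]: 116 @ $25.90 + 58 @ $27.80 + 216 @ $27.50 = $10,556.80
Ending inventory: 207 @ $24.10 + 172 @ $24.80 + 108 @ $27.50 = $12,224.30

COGS = $10,556.80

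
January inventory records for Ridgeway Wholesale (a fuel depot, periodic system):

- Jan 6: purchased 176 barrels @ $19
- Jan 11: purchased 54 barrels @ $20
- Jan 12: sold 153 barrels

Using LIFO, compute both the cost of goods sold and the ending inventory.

COGS = $2,961; ending inventory = $1,463

Jan 12, 153 sold [LIFO — newest first]: 54 @ $20 + 99 @ $19 = $2,961
Ending inventory: 77 @ $19 = $1,463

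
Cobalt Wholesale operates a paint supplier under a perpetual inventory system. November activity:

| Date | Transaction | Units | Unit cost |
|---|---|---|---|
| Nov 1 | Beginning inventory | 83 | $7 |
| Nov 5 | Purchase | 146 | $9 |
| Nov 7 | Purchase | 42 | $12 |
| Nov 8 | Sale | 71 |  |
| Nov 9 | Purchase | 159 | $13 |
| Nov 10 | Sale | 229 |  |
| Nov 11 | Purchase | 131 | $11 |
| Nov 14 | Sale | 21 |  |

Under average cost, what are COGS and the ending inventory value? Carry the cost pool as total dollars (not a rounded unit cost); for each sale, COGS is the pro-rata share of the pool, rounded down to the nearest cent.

COGS = $3,304.13; ending inventory = $2,602.87

After Nov 1: 83 on hand, pool $581.00 (≈ $7.0000 each)
After Nov 5: 229 on hand, pool $1,895.00 (≈ $8.2751 each)
After Nov 7: 271 on hand, pool $2,399.00 (≈ $8.8524 each)
Nov 8, sell 71: 71/271 × $2,399.00 → $628.52
After Nov 9: 359 on hand, pool $3,837.48 (≈ $10.6894 each)
Nov 10, sell 229: 229/359 × $3,837.48 → $2,447.86
After Nov 11: 261 on hand, pool $2,830.62 (≈ $10.8453 each)
Nov 14, sell 21: 21/261 × $2,830.62 → $227.75
Total COGS = $628.52 + $2,447.86 + $227.75 = $3,304.13
Ending inventory (cost pool remaining) = $2,602.87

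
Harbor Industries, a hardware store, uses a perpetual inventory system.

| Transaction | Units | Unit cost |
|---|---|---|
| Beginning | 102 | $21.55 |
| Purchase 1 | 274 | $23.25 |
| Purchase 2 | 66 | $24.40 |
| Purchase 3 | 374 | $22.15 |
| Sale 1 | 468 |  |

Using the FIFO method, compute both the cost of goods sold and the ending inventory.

Sale 1 (468) [FIFO — oldest first]: 102 @ $21.55 + 274 @ $23.25 + 66 @ $24.40 + 26 @ $22.15 = $10,754.90
Ending inventory: 348 @ $22.15 = $7,708.20

COGS = $10,754.90; ending inventory = $7,708.20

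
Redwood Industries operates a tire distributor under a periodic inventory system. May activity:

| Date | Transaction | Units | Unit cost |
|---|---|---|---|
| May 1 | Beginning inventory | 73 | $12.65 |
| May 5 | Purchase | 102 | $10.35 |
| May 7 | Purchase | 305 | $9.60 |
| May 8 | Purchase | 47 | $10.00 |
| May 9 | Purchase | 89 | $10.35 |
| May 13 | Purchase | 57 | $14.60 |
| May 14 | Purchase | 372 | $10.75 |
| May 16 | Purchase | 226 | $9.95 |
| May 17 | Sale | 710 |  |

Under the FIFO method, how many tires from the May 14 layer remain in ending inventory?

May 17, 710 sold [FIFO — oldest first]: 73 @ $12.65 + 102 @ $10.35 + 305 @ $9.60 + 47 @ $10.00 + 89 @ $10.35 + 57 @ $14.60 + 37 @ $10.75 = $7,528.25
Ending inventory: 335 @ $10.75 + 226 @ $9.95 = $5,849.95
Check: goods available $13,378.20 = COGS $7,528.25 + ending $5,849.95

335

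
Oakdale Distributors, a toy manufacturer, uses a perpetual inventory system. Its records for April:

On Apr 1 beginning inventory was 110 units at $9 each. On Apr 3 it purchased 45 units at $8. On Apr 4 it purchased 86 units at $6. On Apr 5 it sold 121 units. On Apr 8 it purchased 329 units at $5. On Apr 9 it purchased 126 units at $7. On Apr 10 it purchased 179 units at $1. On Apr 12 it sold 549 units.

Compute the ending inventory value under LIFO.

Apr 5, 121 sold [LIFO — newest first]: 86 @ $6 + 35 @ $8 = $796
Apr 12, 549 sold [LIFO — newest first]: 179 @ $1 + 126 @ $7 + 244 @ $5 = $2,281
Total COGS = $796 + $2,281 = $3,077
Ending inventory: 110 @ $9 + 10 @ $8 + 85 @ $5 = $1,495

Ending inventory = $1,495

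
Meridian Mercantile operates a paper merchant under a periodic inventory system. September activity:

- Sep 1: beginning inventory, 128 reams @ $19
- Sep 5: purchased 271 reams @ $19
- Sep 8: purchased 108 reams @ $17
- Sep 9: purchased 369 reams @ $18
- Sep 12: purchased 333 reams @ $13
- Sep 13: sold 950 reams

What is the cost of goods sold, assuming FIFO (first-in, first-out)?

COGS = $17,021

Sep 13, 950 sold [FIFO — oldest first]: 128 @ $19 + 271 @ $19 + 108 @ $17 + 369 @ $18 + 74 @ $13 = $17,021
Ending inventory: 259 @ $13 = $3,367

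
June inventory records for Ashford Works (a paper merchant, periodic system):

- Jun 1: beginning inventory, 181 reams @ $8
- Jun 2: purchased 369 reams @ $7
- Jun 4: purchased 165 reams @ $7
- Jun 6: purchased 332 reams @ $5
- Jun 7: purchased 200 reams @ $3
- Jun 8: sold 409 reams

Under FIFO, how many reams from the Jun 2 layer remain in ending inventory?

Jun 8, 409 sold [FIFO — oldest first]: 181 @ $8 + 228 @ $7 = $3,044
Ending inventory: 141 @ $7 + 165 @ $7 + 332 @ $5 + 200 @ $3 = $4,402
Check: goods available $7,446 = COGS $3,044 + ending $4,402

141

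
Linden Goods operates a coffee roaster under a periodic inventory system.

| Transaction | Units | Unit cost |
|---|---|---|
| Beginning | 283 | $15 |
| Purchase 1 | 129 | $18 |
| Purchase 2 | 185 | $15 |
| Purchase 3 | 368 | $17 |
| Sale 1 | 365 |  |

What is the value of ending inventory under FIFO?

Ending inventory = $9,877

Sale 1 (365) [FIFO — oldest first]: 283 @ $15 + 82 @ $18 = $5,721
Ending inventory: 47 @ $18 + 185 @ $15 + 368 @ $17 = $9,877
Check: goods available $15,598 = COGS $5,721 + ending $9,877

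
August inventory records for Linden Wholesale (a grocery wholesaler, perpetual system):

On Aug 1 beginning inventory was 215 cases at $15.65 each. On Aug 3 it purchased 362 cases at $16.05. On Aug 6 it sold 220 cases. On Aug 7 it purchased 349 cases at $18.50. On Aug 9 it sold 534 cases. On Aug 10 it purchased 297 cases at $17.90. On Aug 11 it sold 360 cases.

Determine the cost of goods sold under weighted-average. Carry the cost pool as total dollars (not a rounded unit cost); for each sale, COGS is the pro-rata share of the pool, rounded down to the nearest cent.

COGS = $19,025.09

After Aug 1: 215 on hand, pool $3,364.75 (≈ $15.6500 each)
After Aug 3: 577 on hand, pool $9,174.85 (≈ $15.9010 each)
Aug 6, sell 220: 220/577 × $9,174.85 → $3,498.20
After Aug 7: 706 on hand, pool $12,133.15 (≈ $17.1858 each)
Aug 9, sell 534: 534/706 × $12,133.15 → $9,177.19
After Aug 10: 469 on hand, pool $8,272.26 (≈ $17.6381 each)
Aug 11, sell 360: 360/469 × $8,272.26 → $6,349.70
Total COGS = $3,498.20 + $9,177.19 + $6,349.70 = $19,025.09
Ending inventory (cost pool remaining) = $1,922.56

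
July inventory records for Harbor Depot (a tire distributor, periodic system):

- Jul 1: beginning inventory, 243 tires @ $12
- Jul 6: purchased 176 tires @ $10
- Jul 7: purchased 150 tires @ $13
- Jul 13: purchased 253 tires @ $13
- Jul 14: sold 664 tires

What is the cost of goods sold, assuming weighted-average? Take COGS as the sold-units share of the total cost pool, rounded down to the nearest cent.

Jul 14, sell 664: 664/822 × $9,915.00 → $8,009.19
Ending inventory (cost pool remaining) = $1,905.81

COGS = $8,009.19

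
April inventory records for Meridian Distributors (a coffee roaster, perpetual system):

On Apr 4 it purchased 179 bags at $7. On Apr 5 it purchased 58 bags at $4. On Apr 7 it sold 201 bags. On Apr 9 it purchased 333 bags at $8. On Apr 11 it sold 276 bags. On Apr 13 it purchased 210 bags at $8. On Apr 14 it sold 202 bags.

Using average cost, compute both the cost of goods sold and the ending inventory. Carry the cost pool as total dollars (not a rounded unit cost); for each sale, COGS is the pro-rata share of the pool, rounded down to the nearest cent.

After Apr 4: 179 on hand, pool $1,253.00 (≈ $7.0000 each)
After Apr 5: 237 on hand, pool $1,485.00 (≈ $6.2658 each)
Apr 7, sell 201: 201/237 × $1,485.00 → $1,259.43
After Apr 9: 369 on hand, pool $2,889.57 (≈ $7.8308 each)
Apr 11, sell 276: 276/369 × $2,889.57 → $2,161.30
After Apr 13: 303 on hand, pool $2,408.27 (≈ $7.9481 each)
Apr 14, sell 202: 202/303 × $2,408.27 → $1,605.51
Total COGS = $1,259.43 + $2,161.30 + $1,605.51 = $5,026.24
Ending inventory (cost pool remaining) = $802.76

COGS = $5,026.24; ending inventory = $802.76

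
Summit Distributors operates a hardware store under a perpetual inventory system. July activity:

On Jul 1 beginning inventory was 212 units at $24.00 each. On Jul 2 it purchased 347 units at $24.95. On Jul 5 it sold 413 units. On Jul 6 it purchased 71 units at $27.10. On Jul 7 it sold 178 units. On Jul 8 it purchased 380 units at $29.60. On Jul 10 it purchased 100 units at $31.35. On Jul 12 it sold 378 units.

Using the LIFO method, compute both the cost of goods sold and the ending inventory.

Jul 5, 413 sold [LIFO — newest first]: 347 @ $24.95 + 66 @ $24.00 = $10,241.65
Jul 7, 178 sold [LIFO — newest first]: 71 @ $27.10 + 107 @ $24.00 = $4,492.10
Jul 12, 378 sold [LIFO — newest first]: 100 @ $31.35 + 278 @ $29.60 = $11,363.80
Total COGS = $10,241.65 + $4,492.10 + $11,363.80 = $26,097.55
Ending inventory: 39 @ $24.00 + 102 @ $29.60 = $3,955.20

COGS = $26,097.55; ending inventory = $3,955.20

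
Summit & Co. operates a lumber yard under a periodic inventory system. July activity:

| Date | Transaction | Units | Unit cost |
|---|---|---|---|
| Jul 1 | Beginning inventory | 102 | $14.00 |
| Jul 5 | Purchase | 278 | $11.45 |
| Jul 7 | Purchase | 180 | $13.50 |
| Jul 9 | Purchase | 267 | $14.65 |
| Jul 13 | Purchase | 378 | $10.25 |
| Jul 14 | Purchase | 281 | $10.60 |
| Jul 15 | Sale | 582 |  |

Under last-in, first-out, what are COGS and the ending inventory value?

Jul 15, 582 sold [LIFO — newest first]: 281 @ $10.60 + 301 @ $10.25 = $6,063.85
Ending inventory: 102 @ $14.00 + 278 @ $11.45 + 180 @ $13.50 + 267 @ $14.65 + 77 @ $10.25 = $11,741.90
Check: goods available $17,805.75 = COGS $6,063.85 + ending $11,741.90

COGS = $6,063.85; ending inventory = $11,741.90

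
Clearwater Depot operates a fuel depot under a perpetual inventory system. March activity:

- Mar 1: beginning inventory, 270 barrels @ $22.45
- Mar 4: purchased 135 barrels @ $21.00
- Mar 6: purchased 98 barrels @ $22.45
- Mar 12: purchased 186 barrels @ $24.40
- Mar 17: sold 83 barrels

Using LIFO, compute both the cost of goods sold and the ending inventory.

Mar 17, 83 sold [LIFO — newest first]: 83 @ $24.40 = $2,025.20
Ending inventory: 270 @ $22.45 + 135 @ $21.00 + 98 @ $22.45 + 103 @ $24.40 = $13,609.80

COGS = $2,025.20; ending inventory = $13,609.80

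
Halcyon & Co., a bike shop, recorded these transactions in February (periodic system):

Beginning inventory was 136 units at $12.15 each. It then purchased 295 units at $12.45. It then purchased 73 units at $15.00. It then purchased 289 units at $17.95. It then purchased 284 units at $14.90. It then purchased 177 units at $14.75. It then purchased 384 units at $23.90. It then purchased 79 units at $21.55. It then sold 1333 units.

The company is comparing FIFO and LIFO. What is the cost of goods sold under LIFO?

COGS = $24,590.10

FIFO COGS: 136 @ $12.15 + 295 @ $12.45 + 73 @ $15.00 + 289 @ $17.95 + 284 @ $14.90 + 177 @ $14.75 + 79 @ $23.90 = $20,338.15
LIFO COGS: 79 @ $21.55 + 384 @ $23.90 + 177 @ $14.75 + 284 @ $14.90 + 289 @ $17.95 + 73 @ $15.00 + 47 @ $12.45 = $24,590.10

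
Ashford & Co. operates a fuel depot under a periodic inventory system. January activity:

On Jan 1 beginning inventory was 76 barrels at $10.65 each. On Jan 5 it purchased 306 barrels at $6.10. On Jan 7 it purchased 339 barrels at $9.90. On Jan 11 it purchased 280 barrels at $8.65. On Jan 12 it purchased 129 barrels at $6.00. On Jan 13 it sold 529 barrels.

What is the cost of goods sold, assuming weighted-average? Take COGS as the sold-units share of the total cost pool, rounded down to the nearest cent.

COGS = $4,320.05

Jan 13, sell 529: 529/1130 × $9,228.10 → $4,320.05
Ending inventory (cost pool remaining) = $4,908.05
Check: goods available $9,228.10 = COGS $4,320.05 + ending $4,908.05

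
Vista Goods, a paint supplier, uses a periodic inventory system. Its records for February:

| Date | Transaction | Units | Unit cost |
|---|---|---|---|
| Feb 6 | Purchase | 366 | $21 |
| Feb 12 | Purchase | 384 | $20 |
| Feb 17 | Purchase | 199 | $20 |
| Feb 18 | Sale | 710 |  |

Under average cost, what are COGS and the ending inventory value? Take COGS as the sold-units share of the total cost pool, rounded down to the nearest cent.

Feb 18, sell 710: 710/949 × $19,346.00 → $14,473.82
Ending inventory (cost pool remaining) = $4,872.18
Check: goods available $19,346.00 = COGS $14,473.82 + ending $4,872.18

COGS = $14,473.82; ending inventory = $4,872.18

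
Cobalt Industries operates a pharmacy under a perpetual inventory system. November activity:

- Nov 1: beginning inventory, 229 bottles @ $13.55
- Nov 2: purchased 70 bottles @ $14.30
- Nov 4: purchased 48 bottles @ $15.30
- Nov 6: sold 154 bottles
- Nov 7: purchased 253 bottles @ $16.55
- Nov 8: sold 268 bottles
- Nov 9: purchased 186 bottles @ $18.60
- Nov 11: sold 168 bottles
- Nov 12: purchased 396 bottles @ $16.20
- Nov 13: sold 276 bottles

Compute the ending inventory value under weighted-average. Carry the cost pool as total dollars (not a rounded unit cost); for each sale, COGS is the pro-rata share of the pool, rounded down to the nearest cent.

After Nov 1: 229 on hand, pool $3,102.95 (≈ $13.5500 each)
After Nov 2: 299 on hand, pool $4,103.95 (≈ $13.7256 each)
After Nov 4: 347 on hand, pool $4,838.35 (≈ $13.9434 each)
Nov 6, sell 154: 154/347 × $4,838.35 → $2,147.27
After Nov 7: 446 on hand, pool $6,878.23 (≈ $15.4220 each)
Nov 8, sell 268: 268/446 × $6,878.23 → $4,133.10
After Nov 9: 364 on hand, pool $6,204.73 (≈ $17.0460 each)
Nov 11, sell 168: 168/364 × $6,204.73 → $2,863.72
After Nov 12: 592 on hand, pool $9,756.21 (≈ $16.4801 each)
Nov 13, sell 276: 276/592 × $9,756.21 → $4,548.50
Total COGS = $2,147.27 + $4,133.10 + $2,863.72 + $4,548.50 = $13,692.59
Ending inventory (cost pool remaining) = $5,207.71
Check: goods available $18,900.30 = COGS $13,692.59 + ending $5,207.71

Ending inventory = $5,207.71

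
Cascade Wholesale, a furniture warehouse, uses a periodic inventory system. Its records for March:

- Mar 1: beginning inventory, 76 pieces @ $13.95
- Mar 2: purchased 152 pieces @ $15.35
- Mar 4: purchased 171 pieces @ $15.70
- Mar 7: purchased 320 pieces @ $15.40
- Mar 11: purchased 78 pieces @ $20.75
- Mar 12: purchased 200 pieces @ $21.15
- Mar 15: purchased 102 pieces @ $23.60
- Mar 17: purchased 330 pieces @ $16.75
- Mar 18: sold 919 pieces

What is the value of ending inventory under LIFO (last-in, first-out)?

Ending inventory = $7,787.50

Mar 18, 919 sold [LIFO — newest first]: 330 @ $16.75 + 102 @ $23.60 + 200 @ $21.15 + 78 @ $20.75 + 209 @ $15.40 = $17,001.80
Ending inventory: 76 @ $13.95 + 152 @ $15.35 + 171 @ $15.70 + 111 @ $15.40 = $7,787.50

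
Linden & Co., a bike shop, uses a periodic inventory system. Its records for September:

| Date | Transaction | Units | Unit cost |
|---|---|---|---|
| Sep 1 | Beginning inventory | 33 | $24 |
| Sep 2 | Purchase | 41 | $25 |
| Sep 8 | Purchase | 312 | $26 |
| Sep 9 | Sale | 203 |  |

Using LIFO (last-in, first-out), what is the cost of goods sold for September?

COGS = $5,278

Sep 9, 203 sold [LIFO — newest first]: 203 @ $26 = $5,278
Ending inventory: 33 @ $24 + 41 @ $25 + 109 @ $26 = $4,651
Check: goods available $9,929 = COGS $5,278 + ending $4,651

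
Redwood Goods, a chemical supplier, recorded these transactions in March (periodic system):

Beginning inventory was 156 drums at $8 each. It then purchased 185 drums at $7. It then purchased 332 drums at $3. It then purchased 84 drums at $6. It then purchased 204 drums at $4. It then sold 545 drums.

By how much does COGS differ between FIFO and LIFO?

$1,064

FIFO COGS: 156 @ $8 + 185 @ $7 + 204 @ $3 = $3,155
LIFO COGS: 204 @ $4 + 84 @ $6 + 257 @ $3 = $2,091
Difference = |$3,155 − $2,091| = $1,064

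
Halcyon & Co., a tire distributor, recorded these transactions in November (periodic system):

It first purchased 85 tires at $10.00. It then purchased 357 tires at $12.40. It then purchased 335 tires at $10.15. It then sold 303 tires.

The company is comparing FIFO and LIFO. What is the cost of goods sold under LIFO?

FIFO COGS: 85 @ $10.00 + 218 @ $12.40 = $3,553.20
LIFO COGS: 303 @ $10.15 = $3,075.45

COGS = $3,075.45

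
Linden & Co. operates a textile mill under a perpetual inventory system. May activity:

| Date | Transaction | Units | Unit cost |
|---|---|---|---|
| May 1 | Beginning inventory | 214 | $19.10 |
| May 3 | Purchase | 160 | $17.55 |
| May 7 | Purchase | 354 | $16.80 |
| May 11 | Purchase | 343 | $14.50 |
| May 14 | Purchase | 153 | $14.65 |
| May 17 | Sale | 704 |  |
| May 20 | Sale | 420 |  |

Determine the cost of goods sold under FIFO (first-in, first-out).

COGS = $18,592.55

May 17, 704 sold [FIFO — oldest first]: 214 @ $19.10 + 160 @ $17.55 + 330 @ $16.80 = $12,439.40
May 20, 420 sold [FIFO — oldest first]: 24 @ $16.80 + 343 @ $14.50 + 53 @ $14.65 = $6,153.15
Total COGS = $12,439.40 + $6,153.15 = $18,592.55
Ending inventory: 100 @ $14.65 = $1,465.00
Check: goods available $20,057.55 = COGS $18,592.55 + ending $1,465.00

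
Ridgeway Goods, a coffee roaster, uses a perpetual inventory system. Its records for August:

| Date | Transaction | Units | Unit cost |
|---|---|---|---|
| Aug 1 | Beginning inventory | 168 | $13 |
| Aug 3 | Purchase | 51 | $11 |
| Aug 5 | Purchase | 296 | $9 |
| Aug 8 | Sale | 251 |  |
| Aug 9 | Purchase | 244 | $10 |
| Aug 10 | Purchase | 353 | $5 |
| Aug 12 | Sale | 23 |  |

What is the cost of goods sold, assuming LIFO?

Aug 8, 251 sold [LIFO — newest first]: 251 @ $9 = $2,259
Aug 12, 23 sold [LIFO — newest first]: 23 @ $5 = $115
Total COGS = $2,259 + $115 = $2,374
Ending inventory: 168 @ $13 + 51 @ $11 + 45 @ $9 + 244 @ $10 + 330 @ $5 = $7,240

COGS = $2,374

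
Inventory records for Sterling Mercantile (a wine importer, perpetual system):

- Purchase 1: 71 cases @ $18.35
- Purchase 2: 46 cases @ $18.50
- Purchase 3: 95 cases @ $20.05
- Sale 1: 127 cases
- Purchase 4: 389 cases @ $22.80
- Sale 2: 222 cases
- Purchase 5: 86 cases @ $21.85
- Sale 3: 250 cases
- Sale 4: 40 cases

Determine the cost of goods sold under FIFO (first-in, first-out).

Sale 1 (127) [FIFO — oldest first]: 71 @ $18.35 + 46 @ $18.50 + 10 @ $20.05 = $2,354.35
Sale 2 (222) [FIFO — oldest first]: 85 @ $20.05 + 137 @ $22.80 = $4,827.85
Sale 3 (250) [FIFO — oldest first]: 250 @ $22.80 = $5,700.00
Sale 4 (40) [FIFO — oldest first]: 2 @ $22.80 + 38 @ $21.85 = $875.90
Total COGS = $2,354.35 + $4,827.85 + $5,700.00 + $875.90 = $13,758.10
Ending inventory: 48 @ $21.85 = $1,048.80

COGS = $13,758.10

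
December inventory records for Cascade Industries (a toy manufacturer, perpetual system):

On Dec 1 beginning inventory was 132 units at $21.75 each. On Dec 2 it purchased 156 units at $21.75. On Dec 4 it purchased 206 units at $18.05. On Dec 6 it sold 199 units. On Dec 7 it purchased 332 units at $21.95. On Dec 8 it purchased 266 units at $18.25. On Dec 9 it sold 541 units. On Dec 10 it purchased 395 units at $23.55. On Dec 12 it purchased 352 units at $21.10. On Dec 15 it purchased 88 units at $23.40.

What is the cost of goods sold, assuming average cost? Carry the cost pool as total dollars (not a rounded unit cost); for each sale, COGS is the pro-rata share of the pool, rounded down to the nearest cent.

After Dec 1: 132 on hand, pool $2,871.00 (≈ $21.7500 each)
After Dec 2: 288 on hand, pool $6,264.00 (≈ $21.7500 each)
After Dec 4: 494 on hand, pool $9,982.30 (≈ $20.2071 each)
Dec 6, sell 199: 199/494 × $9,982.30 → $4,021.20
After Dec 7: 627 on hand, pool $13,248.50 (≈ $21.1300 each)
After Dec 8: 893 on hand, pool $18,103.00 (≈ $20.2721 each)
Dec 9, sell 541: 541/893 × $18,103.00 → $10,967.21
After Dec 10: 747 on hand, pool $16,438.04 (≈ $22.0054 each)
After Dec 12: 1099 on hand, pool $23,865.24 (≈ $21.7154 each)
After Dec 15: 1187 on hand, pool $25,924.44 (≈ $21.8403 each)
Total COGS = $4,021.20 + $10,967.21 = $14,988.41
Ending inventory (cost pool remaining) = $25,924.44

COGS = $14,988.41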